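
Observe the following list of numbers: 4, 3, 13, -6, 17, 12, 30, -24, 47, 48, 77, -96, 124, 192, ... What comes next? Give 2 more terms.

201, -384

Taking every 2nd term gives 2 separate tracks.
Stream A: 4, 13, 17, 30, 47, 77, 124. Each term equals the sum of the previous two.
Stream B: 3, -6, 12, -24, 48, -96, 192. Multiplying by -2 each time.
Term 15 comes from stream A (its 8th entry): 201.
The 16th slot belongs to stream B; its 8th term is -384.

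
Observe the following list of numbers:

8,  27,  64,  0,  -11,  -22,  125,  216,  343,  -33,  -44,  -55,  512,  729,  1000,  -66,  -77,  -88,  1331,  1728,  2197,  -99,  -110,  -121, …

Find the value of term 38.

9261

Reading positions in blocks of 6 reveals the pattern AAABBB — 2 tracks woven together.
Subsequence A = 8, 27, 64, 125, 216, 343, 512, 729, 1000, 1331, 1728, 2197: perfect cubes starting at 2³.
Subsequence B = 0, -11, -22, -33, -44, -55, -66, -77, -88, -99, -110, -121: arithmetic with common difference −11.
Term 38 comes from subsequence A (its 20th entry): 9261.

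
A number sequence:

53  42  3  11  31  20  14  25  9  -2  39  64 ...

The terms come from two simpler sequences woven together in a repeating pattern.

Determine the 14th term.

The slot pattern repeats as AABB (period 4), so there are 2 interleaved tracks.
Stream A = 53, 42, 31, 20, 9, -2: arithmetic with common difference −11.
Stream B = 3, 11, 14, 25, 39, 64: a Fibonacci-like recurrence a_n = a_{n-1} + a_{n-2}.
Position 14 falls in stream A as its term 8, giving -24.

-24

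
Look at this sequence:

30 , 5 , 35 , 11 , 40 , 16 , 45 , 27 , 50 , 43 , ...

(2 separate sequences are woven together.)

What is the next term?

55

Odd-indexed and even-indexed terms follow separate rules.
Stream A = 30, 35, 40, 45, 50: adding 5 each time.
Stream B = 5, 11, 16, 27, 43: a Fibonacci-like recurrence a_n = a_{n-1} + a_{n-2}.
Position 11 falls in stream A as its term 6, giving 55.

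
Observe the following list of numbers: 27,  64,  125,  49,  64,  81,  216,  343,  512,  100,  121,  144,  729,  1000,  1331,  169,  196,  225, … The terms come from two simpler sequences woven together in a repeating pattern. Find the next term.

1728

The slot pattern repeats as AAABBB (period 6), so there are 2 interleaved tracks.
Subsequence A is 27, 64, 125, 216, 343, 512, 729, 1000, 1331, which is consecutive cubes n³ from n = 3.
Subsequence B is 49, 64, 81, 100, 121, 144, 169, 196, 225, which is the squares 7², 8², 9², ….
The 19th slot belongs to subsequence A; its 10th term is 1728.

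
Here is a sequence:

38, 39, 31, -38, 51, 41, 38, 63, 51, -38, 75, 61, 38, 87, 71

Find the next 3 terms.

Split by position mod 3: positions 1, 4, 7, … form one track, and each other residue class forms its own.
Subsequence A: 38, -38, 38, -38, 38 (alternating ±38).
Subsequence B: 39, 51, 63, 75, 87 (arithmetic with common difference +12).
Subsequence C: 31, 41, 51, 61, 71 (arithmetic with common difference +10).
Term 16 comes from subsequence A (its 6th entry): -38.
Position 17 → subsequence B, term 6 = 99.
Term 18 comes from subsequence C (its 6th entry): 81.

-38, 99, 81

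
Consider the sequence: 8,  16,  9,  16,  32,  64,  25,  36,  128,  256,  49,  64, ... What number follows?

Reading positions in blocks of 4 reveals the pattern AABB — 2 tracks woven together.
Track A is 8, 16, 32, 64, 128, 256, which is powers of 2.
Track B is 9, 16, 25, 36, 49, 64, which is the squares 3², 4², 5², ….
The 13th slot belongs to track A; its 7th term is 512.

512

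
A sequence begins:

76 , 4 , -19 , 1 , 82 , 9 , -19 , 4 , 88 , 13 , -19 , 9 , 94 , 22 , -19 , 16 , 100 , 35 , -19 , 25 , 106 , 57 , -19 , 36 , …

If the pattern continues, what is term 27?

-19

The terms cycle through 4 interleaved subsequences.
Subsequence A: 76, 82, 88, 94, 100, 106 — linear: a_n = 70 + 6·n.
Subsequence B: 4, 9, 13, 22, 35, 57 — each term equals the sum of the previous two.
Subsequence C: -19, -19, -19, -19, -19, -19 — the constant sequence -19.
Subsequence D: 1, 4, 9, 16, 25, 36 — the squares 1², 2², 3², ….
Term 27 comes from subsequence C (its 7th entry): -19.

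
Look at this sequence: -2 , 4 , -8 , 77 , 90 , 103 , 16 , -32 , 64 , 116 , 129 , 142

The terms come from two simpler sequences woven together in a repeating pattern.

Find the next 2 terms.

Reading positions in blocks of 6 reveals the pattern AAABBB — 2 tracks woven together.
Track A = -2, 4, -8, 16, -32, 64: multiplying by -2 each time.
Track B = 77, 90, 103, 116, 129, 142: arithmetic with common difference +13.
Term 13 comes from track A (its 7th entry): -128.
Position 14 → track A, term 8 = 256.

-128, 256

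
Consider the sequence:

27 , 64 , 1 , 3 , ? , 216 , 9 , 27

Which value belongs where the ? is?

Reading positions in blocks of 4 reveals the pattern AABB — 2 tracks woven together.
Stream A = 27, 64, ?, 216: perfect cubes starting at 3³.
Stream B = 1, 3, 9, 27: successive powers of 3.
Stream A's pattern makes the blank 125.

125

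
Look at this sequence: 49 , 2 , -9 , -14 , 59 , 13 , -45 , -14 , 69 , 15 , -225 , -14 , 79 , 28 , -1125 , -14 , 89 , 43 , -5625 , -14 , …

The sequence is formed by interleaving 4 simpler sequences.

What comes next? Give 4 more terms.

Read the sequence 4 terms at a time; column i is its own pattern.
Subsequence A: 49, 59, 69, 79, 89 — adding 10 each time.
Subsequence B: 2, 13, 15, 28, 43 — Fibonacci-style (each term is the sum of the two before it).
Subsequence C: -9, -45, -225, -1125, -5625 — geometric, ×5 each step.
Subsequence D: -14, -14, -14, -14, -14 — the constant sequence -14.
Position 21 → subsequence A, term 6 = 99.
The 22nd slot belongs to subsequence B; its 6th term is 71.
Position 23 → subsequence C, term 6 = -28125.
Position 24 falls in subsequence D as its term 6, giving -14.

99, 71, -28125, -14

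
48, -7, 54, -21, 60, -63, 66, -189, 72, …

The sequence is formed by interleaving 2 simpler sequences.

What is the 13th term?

Positions 1, 3, 5, … form one subsequence and positions 2, 4, 6, … form another.
Stream A: 48, 54, 60, 66, 72. Linear: a_n = 42 + 6·n.
Stream B: -7, -21, -63, -189. A geometric progression (common ratio 3).
The 13th slot belongs to stream A; its 7th term is 84.

84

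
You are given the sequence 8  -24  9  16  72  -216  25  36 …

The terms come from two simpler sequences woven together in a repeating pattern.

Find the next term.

648

Reading positions in blocks of 4 reveals the pattern AABB — 2 tracks woven together.
Track A = 8, -24, 72, -216: geometric, ×-3 each step.
Track B = 9, 16, 25, 36: perfect squares starting at 3².
Term 9 comes from track A (its 5th entry): 648.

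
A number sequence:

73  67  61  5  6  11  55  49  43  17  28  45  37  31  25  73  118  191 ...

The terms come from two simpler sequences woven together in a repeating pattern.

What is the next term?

19

The slot pattern repeats as AAABBB (period 6), so there are 2 interleaved tracks.
Stream A: 73, 67, 61, 55, 49, 43, 37, 31, 25 — subtracting 6 each time.
Stream B: 5, 6, 11, 17, 28, 45, 73, 118, 191 — a Fibonacci-like recurrence a_n = a_{n-1} + a_{n-2}.
Position 19 → stream A, term 10 = 19.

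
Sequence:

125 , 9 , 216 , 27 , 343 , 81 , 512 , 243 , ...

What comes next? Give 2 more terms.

The terms cycle through 2 interleaved subsequences.
Subsequence A: 125, 216, 343, 512. The cubes 5³, 6³, 7³, ….
Subsequence B: 9, 27, 81, 243. Powers 3^2, 3^3, 3^4, ….
Position 9 → subsequence A, term 5 = 729.
The 10th slot belongs to subsequence B; its 5th term is 729.

729, 729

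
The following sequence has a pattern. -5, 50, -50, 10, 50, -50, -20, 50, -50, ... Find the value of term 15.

-50

Positions follow the repeating pattern ABB; grouping by letter gives 2 tracks.
Stream A = -5, 10, -20: geometric with ratio -2.
Stream B = 50, -50, 50, -50, 50, -50: oscillating between 50 and -50.
Term 15 comes from stream B (its 10th entry): -50.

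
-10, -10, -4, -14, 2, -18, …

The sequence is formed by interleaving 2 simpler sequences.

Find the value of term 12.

Taking every 2nd term gives 2 separate tracks.
Stream A: -10, -4, 2. Arithmetic with common difference +6.
Stream B: -10, -14, -18. Subtracting 4 each time.
The 12th slot belongs to stream B; its 6th term is -30.

-30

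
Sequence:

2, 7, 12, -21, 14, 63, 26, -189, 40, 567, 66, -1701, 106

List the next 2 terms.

5103, 172

Taking every 2nd term gives 2 separate tracks.
Subsequence A: 2, 12, 14, 26, 40, 66, 106 — Fibonacci-style (each term is the sum of the two before it).
Subsequence B: 7, -21, 63, -189, 567, -1701 — geometric with ratio -3.
The 14th slot belongs to subsequence B; its 7th term is 5103.
The 15th slot belongs to subsequence A; its 8th term is 172.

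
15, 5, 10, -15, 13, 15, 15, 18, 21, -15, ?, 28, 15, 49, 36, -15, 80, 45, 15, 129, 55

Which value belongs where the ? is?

31

Read the sequence 3 terms at a time; column i is its own pattern.
Subsequence A = 15, -15, 15, -15, 15, -15, 15: alternating ±15.
Subsequence B = 5, 13, 18, ?, 49, 80, 129: a Fibonacci-like recurrence a_n = a_{n-1} + a_{n-2}.
Subsequence C = 10, 15, 21, 28, 36, 45, 55: triangular numbers starting at T_4.
The gap is subsequence B's term 4; the rule gives 31.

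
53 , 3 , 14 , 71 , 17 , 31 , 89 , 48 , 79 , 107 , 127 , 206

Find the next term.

The slot pattern repeats as ABB (period 3), so there are 2 interleaved tracks.
Track A: 53, 71, 89, 107. Adding 18 each time.
Track B: 3, 14, 17, 31, 48, 79, 127, 206. A Fibonacci-like recurrence a_n = a_{n-1} + a_{n-2}.
Term 13 comes from track A (its 5th entry): 125.

125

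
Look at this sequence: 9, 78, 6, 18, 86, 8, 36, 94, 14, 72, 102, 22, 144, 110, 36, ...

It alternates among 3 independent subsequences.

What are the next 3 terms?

The terms cycle through 3 interleaved subsequences.
Track A: 9, 18, 36, 72, 144 (multiplying by 2 each time).
Track B: 78, 86, 94, 102, 110 (adding 8 each time).
Track C: 6, 8, 14, 22, 36 (Fibonacci-style (each term is the sum of the two before it)).
The 16th slot belongs to track A; its 6th term is 288.
Term 17 comes from track B (its 6th entry): 118.
Position 18 → track C, term 6 = 58.

288, 118, 58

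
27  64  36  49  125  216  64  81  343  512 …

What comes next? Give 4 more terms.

Reading positions in blocks of 4 reveals the pattern AABB — 2 tracks woven together.
Stream A: 27, 64, 125, 216, 343, 512 (the cubes 3³, 4³, 5³, …).
Stream B: 36, 49, 64, 81 (consecutive squares n² from n = 6).
Position 11 falls in stream B as its term 5, giving 100.
The 12th slot belongs to stream B; its 6th term is 121.
Position 13 → stream A, term 7 = 729.
Position 14 falls in stream A as its term 8, giving 1000.

100, 121, 729, 1000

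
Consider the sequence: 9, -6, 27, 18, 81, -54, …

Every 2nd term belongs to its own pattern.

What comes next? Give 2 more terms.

Positions 1, 3, 5, … form one subsequence and positions 2, 4, 6, … form another.
Subsequence A: 9, 27, 81 (successive powers of 3).
Subsequence B: -6, 18, -54 (a geometric progression (common ratio -3)).
The 7th slot belongs to subsequence A; its 4th term is 243.
Position 8 falls in subsequence B as its term 4, giving 162.

243, 162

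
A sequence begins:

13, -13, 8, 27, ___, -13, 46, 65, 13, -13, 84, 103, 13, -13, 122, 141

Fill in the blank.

The slot pattern repeats as AABB (period 4), so there are 2 interleaved tracks.
Track A: 13, -13, ?, -13, 13, -13, 13, -13 (alternating ±13).
Track B: 8, 27, 46, 65, 84, 103, 122, 141 (adding 19 each time).
Track A's pattern makes the blank 13.

13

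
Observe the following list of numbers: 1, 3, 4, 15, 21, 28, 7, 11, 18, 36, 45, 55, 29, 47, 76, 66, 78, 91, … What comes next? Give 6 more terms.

Positions follow the repeating pattern AAABBB; grouping by letter gives 2 tracks.
Track A: 1, 3, 4, 7, 11, 18, 29, 47, 76 (a Fibonacci-like recurrence a_n = a_{n-1} + a_{n-2}).
Track B: 15, 21, 28, 36, 45, 55, 66, 78, 91 (the triangular numbers T_5, T_6, …).
Position 19 falls in track A as its term 10, giving 123.
The 20th slot belongs to track A; its 11th term is 199.
Term 21 comes from track A (its 12th entry): 322.
Position 22 falls in track B as its term 10, giving 105.
The 23rd slot belongs to track B; its 11th term is 120.
Position 24 falls in track B as its term 12, giving 136.

123, 199, 322, 105, 120, 136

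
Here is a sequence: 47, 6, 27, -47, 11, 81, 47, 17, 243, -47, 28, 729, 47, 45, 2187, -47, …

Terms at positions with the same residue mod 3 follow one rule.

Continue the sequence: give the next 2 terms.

73, 6561

The terms cycle through 3 interleaved subsequences.
Stream A: 47, -47, 47, -47, 47, -47 — oscillating between 47 and -47.
Stream B: 6, 11, 17, 28, 45 — Fibonacci-style (each term is the sum of the two before it).
Stream C: 27, 81, 243, 729, 2187 — successive powers of 3.
Position 17 falls in stream B as its term 6, giving 73.
The 18th slot belongs to stream C; its 6th term is 6561.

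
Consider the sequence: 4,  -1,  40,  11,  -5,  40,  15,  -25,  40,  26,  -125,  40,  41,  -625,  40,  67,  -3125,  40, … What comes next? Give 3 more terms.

108, -15625, 40

Split by position mod 3: positions 1, 4, 7, … form one track, and each other residue class forms its own.
Track A: 4, 11, 15, 26, 41, 67 — a Fibonacci-like recurrence a_n = a_{n-1} + a_{n-2}.
Track B: -1, -5, -25, -125, -625, -3125 — a geometric progression (common ratio 5).
Track C: 40, 40, 40, 40, 40, 40 — always 40.
Term 19 comes from track A (its 7th entry): 108.
Term 20 comes from track B (its 7th entry): -15625.
Position 21 falls in track C as its term 7, giving 40.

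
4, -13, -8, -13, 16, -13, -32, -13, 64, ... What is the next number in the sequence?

Odd-indexed and even-indexed terms follow separate rules.
Subsequence A: 4, -8, 16, -32, 64 — geometric, ×-2 each step.
Subsequence B: -13, -13, -13, -13 — the constant sequence -13.
Term 10 comes from subsequence B (its 5th entry): -13.

-13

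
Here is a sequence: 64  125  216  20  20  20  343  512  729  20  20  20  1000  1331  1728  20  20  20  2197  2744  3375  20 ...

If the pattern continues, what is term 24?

20

Positions follow the repeating pattern AAABBB; grouping by letter gives 2 tracks.
Subsequence A: 64, 125, 216, 343, 512, 729, 1000, 1331, 1728, 2197, 2744, 3375 — the cubes 4³, 5³, 6³, ….
Subsequence B: 20, 20, 20, 20, 20, 20, 20, 20, 20, 20 — the constant sequence 20.
Position 24 falls in subsequence B as its term 12, giving 20.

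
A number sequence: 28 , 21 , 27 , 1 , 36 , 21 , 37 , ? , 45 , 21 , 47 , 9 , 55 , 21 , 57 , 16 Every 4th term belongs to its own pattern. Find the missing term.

4

Read the sequence 4 terms at a time; column i is its own pattern.
Track A = 28, 36, 45, 55: triangular numbers n(n+1)/2 for n = 7, 8, ….
Track B = 21, 21, 21, 21: always 21.
Track C = 27, 37, 47, 57: linear: a_n = 17 + 10·n.
Track D = 1, ?, 9, 16: the squares 1², 2², 3², ….
Filling track D at index 2 by its rule yields 4.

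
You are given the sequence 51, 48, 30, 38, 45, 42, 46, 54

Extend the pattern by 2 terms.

The slot pattern repeats as AABB (period 4), so there are 2 interleaved tracks.
Track A is 51, 48, 45, 42, which is arithmetic, step −3.
Track B is 30, 38, 46, 54, which is adding 8 each time.
Position 9 → track A, term 5 = 39.
The 10th slot belongs to track A; its 6th term is 36.

39, 36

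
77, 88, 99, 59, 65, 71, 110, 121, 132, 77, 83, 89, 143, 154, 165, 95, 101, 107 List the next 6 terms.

The slot pattern repeats as AAABBB (period 6), so there are 2 interleaved tracks.
Subsequence A: 77, 88, 99, 110, 121, 132, 143, 154, 165. Adding 11 each time.
Subsequence B: 59, 65, 71, 77, 83, 89, 95, 101, 107. Arithmetic, step +6.
Position 19 falls in subsequence A as its term 10, giving 176.
Term 20 comes from subsequence A (its 11th entry): 187.
Term 21 comes from subsequence A (its 12th entry): 198.
Position 22 → subsequence B, term 10 = 113.
Position 23 → subsequence B, term 11 = 119.
Term 24 comes from subsequence B (its 12th entry): 125.

176, 187, 198, 113, 119, 125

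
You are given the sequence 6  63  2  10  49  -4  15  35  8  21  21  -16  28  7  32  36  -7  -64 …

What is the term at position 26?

Split by position mod 3: positions 1, 4, 7, … form one track, and each other residue class forms its own.
Track A is 6, 10, 15, 21, 28, 36, which is triangular numbers starting at T_3.
Track B is 63, 49, 35, 21, 7, -7, which is arithmetic with common difference −14.
Track C is 2, -4, 8, -16, 32, -64, which is multiplying by -2 each time.
Position 26 → track B, term 9 = -49.

-49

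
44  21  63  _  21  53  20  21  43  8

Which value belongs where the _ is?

32

Split by position mod 3: positions 1, 4, 7, … form one track, and each other residue class forms its own.
Subsequence A: 44, ?, 20, 8 (arithmetic, step −12).
Subsequence B: 21, 21, 21 (constant 21).
Subsequence C: 63, 53, 43 (subtracting 10 each time).
Filling subsequence A at index 2 by its rule yields 32.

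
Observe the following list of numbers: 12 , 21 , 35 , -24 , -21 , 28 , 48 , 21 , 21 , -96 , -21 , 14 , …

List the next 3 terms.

192, 21, 7

Taking every 3rd term gives 3 separate tracks.
Subsequence A = 12, -24, 48, -96: geometric, ×-2 each step.
Subsequence B = 21, -21, 21, -21: the oscillation 21·(−1)^(n+1).
Subsequence C = 35, 28, 21, 14: arithmetic, step −7.
Term 13 comes from subsequence A (its 5th entry): 192.
Term 14 comes from subsequence B (its 5th entry): 21.
The 15th slot belongs to subsequence C; its 5th term is 7.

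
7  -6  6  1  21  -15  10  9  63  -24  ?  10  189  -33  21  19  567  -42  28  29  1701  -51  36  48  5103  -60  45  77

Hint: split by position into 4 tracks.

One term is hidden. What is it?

15

Taking every 4th term gives 4 separate tracks.
Track A: 7, 21, 63, 189, 567, 1701, 5103. Multiplying by 3 each time.
Track B: -6, -15, -24, -33, -42, -51, -60. Subtracting 9 each time.
Track C: 6, 10, ?, 21, 28, 36, 45. Triangular numbers n(n+1)/2 for n = 3, 4, ….
Track D: 1, 9, 10, 19, 29, 48, 77. Each term equals the sum of the previous two.
Track C's pattern makes the blank 15.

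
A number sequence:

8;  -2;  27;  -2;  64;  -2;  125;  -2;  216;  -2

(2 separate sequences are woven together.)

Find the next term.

343

The terms cycle through 2 interleaved subsequences.
Track A: 8, 27, 64, 125, 216 — perfect cubes starting at 2³.
Track B: -2, -2, -2, -2, -2 — always -2.
Term 11 comes from track A (its 6th entry): 343.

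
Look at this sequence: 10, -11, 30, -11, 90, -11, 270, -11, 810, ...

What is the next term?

-11

Split by position mod 2 into 2 tracks.
Track A: 10, 30, 90, 270, 810. A geometric progression (common ratio 3).
Track B: -11, -11, -11, -11. The constant sequence -11.
Position 10 → track B, term 5 = -11.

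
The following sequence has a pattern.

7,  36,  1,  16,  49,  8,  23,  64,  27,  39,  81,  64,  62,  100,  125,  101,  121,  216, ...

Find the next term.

163

Split by position mod 3 into 3 tracks.
Track A: 7, 16, 23, 39, 62, 101. Fibonacci-style (each term is the sum of the two before it).
Track B: 36, 49, 64, 81, 100, 121. Consecutive squares n² from n = 6.
Track C: 1, 8, 27, 64, 125, 216. Consecutive cubes n³ from n = 1.
Position 19 → track A, term 7 = 163.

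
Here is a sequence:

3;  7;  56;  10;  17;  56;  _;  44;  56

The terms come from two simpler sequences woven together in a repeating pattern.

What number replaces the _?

27

The slot pattern repeats as AAB (period 3), so there are 2 interleaved tracks.
Subsequence A is 3, 7, 10, 17, ?, 44, which is each term equals the sum of the previous two.
Subsequence B is 56, 56, 56, which is constant 56.
Subsequence A's pattern makes the blank 27.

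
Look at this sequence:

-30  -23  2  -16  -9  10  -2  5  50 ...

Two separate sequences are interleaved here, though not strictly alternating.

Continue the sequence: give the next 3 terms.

12, 19, 250

Reading positions in blocks of 3 reveals the pattern AAB — 2 tracks woven together.
Stream A: -30, -23, -16, -9, -2, 5. Adding 7 each time.
Stream B: 2, 10, 50. A geometric progression (common ratio 5).
Term 10 comes from stream A (its 7th entry): 12.
The 11th slot belongs to stream A; its 8th term is 19.
Position 12 falls in stream B as its term 4, giving 250.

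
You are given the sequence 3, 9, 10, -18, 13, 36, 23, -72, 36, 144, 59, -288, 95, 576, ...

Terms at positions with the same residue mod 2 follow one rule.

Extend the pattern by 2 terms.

154, -1152

Taking every 2nd term gives 2 separate tracks.
Track A is 3, 10, 13, 23, 36, 59, 95, which is a Fibonacci-like recurrence a_n = a_{n-1} + a_{n-2}.
Track B is 9, -18, 36, -72, 144, -288, 576, which is multiplying by -2 each time.
Term 15 comes from track A (its 8th entry): 154.
The 16th slot belongs to track B; its 8th term is -1152.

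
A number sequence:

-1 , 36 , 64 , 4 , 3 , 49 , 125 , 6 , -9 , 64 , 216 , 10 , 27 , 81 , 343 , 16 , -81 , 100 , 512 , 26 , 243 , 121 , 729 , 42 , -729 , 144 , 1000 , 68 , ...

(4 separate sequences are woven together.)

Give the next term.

2187

Taking every 4th term gives 4 separate tracks.
Track A = -1, 3, -9, 27, -81, 243, -729: geometric with ratio -3.
Track B = 36, 49, 64, 81, 100, 121, 144: the squares 6², 7², 8², ….
Track C = 64, 125, 216, 343, 512, 729, 1000: the cubes 4³, 5³, 6³, ….
Track D = 4, 6, 10, 16, 26, 42, 68: Fibonacci-style (each term is the sum of the two before it).
Position 29 falls in track A as its term 8, giving 2187.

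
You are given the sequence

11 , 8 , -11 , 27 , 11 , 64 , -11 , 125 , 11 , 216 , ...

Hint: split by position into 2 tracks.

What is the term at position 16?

Positions 1, 3, 5, … form one subsequence and positions 2, 4, 6, … form another.
Stream A is 11, -11, 11, -11, 11, which is alternating ±11.
Stream B is 8, 27, 64, 125, 216, which is perfect cubes starting at 2³.
The 16th slot belongs to stream B; its 8th term is 729.

729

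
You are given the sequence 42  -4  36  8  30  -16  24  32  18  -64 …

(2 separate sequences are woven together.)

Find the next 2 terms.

12, 128

Taking every 2nd term gives 2 separate tracks.
Subsequence A: 42, 36, 30, 24, 18 — arithmetic, step −6.
Subsequence B: -4, 8, -16, 32, -64 — a geometric progression (common ratio -2).
The 11th slot belongs to subsequence A; its 6th term is 12.
The 12th slot belongs to subsequence B; its 6th term is 128.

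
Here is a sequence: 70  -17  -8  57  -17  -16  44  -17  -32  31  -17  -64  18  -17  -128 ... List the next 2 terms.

Split by position mod 3 into 3 tracks.
Track A: 70, 57, 44, 31, 18 — arithmetic with common difference −13.
Track B: -17, -17, -17, -17, -17 — the constant sequence -17.
Track C: -8, -16, -32, -64, -128 — a geometric progression (common ratio 2).
Position 16 falls in track A as its term 6, giving 5.
Term 17 comes from track B (its 6th entry): -17.

5, -17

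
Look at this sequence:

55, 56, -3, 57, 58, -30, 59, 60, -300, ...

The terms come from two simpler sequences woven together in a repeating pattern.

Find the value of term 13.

63

Positions follow the repeating pattern AAB; grouping by letter gives 2 tracks.
Track A is 55, 56, 57, 58, 59, 60, which is linear: a_n = 54 + n.
Track B is -3, -30, -300, which is a geometric progression (common ratio 10).
The 13th slot belongs to track A; its 9th term is 63.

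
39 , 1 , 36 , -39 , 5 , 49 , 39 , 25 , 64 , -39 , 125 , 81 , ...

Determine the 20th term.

15625

Split by position mod 3: positions 1, 4, 7, … form one track, and each other residue class forms its own.
Subsequence A = 39, -39, 39, -39: the oscillation 39·(−1)^(n+1).
Subsequence B = 1, 5, 25, 125: powers of 5.
Subsequence C = 36, 49, 64, 81: consecutive squares n² from n = 6.
Position 20 → subsequence B, term 7 = 15625.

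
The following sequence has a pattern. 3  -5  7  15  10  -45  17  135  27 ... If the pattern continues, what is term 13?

Split by position mod 2 into 2 tracks.
Stream A: 3, 7, 10, 17, 27. A Fibonacci-like recurrence a_n = a_{n-1} + a_{n-2}.
Stream B: -5, 15, -45, 135. Geometric, ×-3 each step.
Position 13 falls in stream A as its term 7, giving 71.

71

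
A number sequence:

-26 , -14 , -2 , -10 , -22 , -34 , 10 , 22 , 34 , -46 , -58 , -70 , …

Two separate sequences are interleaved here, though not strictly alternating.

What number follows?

46

Positions follow the repeating pattern AAABBB; grouping by letter gives 2 tracks.
Track A = -26, -14, -2, 10, 22, 34: arithmetic with common difference +12.
Track B = -10, -22, -34, -46, -58, -70: arithmetic, step −12.
Position 13 falls in track A as its term 7, giving 46.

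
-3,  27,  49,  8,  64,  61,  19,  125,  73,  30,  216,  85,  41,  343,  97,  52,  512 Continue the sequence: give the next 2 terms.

Split by position mod 3 into 3 tracks.
Track A = -3, 8, 19, 30, 41, 52: arithmetic with common difference +11.
Track B = 27, 64, 125, 216, 343, 512: perfect cubes starting at 3³.
Track C = 49, 61, 73, 85, 97: arithmetic, step +12.
Position 18 → track C, term 6 = 109.
The 19th slot belongs to track A; its 7th term is 63.

109, 63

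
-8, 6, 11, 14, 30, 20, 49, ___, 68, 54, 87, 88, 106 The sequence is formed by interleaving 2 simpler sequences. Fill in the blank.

34

The terms cycle through 2 interleaved subsequences.
Subsequence A is -8, 11, 30, 49, 68, 87, 106, which is linear: a_n = -27 + 19·n.
Subsequence B is 6, 14, 20, ?, 54, 88, which is each term equals the sum of the previous two.
Filling subsequence B at index 4 by its rule yields 34.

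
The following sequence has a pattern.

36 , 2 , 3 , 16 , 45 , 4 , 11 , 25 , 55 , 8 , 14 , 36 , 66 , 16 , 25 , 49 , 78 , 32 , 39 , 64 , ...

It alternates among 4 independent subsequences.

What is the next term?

Split by position mod 4 into 4 tracks.
Subsequence A: 36, 45, 55, 66, 78 — the triangular numbers T_8, T_9, ….
Subsequence B: 2, 4, 8, 16, 32 — powers 2^1, 2^2, 2^3, ….
Subsequence C: 3, 11, 14, 25, 39 — Fibonacci-style (each term is the sum of the two before it).
Subsequence D: 16, 25, 36, 49, 64 — the squares 4², 5², 6², ….
Term 21 comes from subsequence A (its 6th entry): 91.

91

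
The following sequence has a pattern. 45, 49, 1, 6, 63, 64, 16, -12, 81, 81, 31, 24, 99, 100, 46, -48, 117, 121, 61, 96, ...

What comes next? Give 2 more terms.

135, 144

Read the sequence 4 terms at a time; column i is its own pattern.
Track A: 45, 63, 81, 99, 117. Linear: a_n = 27 + 18·n.
Track B: 49, 64, 81, 100, 121. Consecutive squares n² from n = 7.
Track C: 1, 16, 31, 46, 61. Adding 15 each time.
Track D: 6, -12, 24, -48, 96. Geometric with ratio -2.
Position 21 → track A, term 6 = 135.
The 22nd slot belongs to track B; its 6th term is 144.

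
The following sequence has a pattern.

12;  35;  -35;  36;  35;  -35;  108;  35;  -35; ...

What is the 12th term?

-35

Positions follow the repeating pattern ABB; grouping by letter gives 2 tracks.
Subsequence A is 12, 36, 108, which is a geometric progression (common ratio 3).
Subsequence B is 35, -35, 35, -35, 35, -35, which is oscillating between 35 and -35.
The 12th slot belongs to subsequence B; its 8th term is -35.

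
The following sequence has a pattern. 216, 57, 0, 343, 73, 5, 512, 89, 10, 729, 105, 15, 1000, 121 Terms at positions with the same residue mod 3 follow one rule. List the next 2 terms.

Taking every 3rd term gives 3 separate tracks.
Subsequence A: 216, 343, 512, 729, 1000 (the cubes 6³, 7³, 8³, …).
Subsequence B: 57, 73, 89, 105, 121 (arithmetic, step +16).
Subsequence C: 0, 5, 10, 15 (adding 5 each time).
The 15th slot belongs to subsequence C; its 5th term is 20.
Term 16 comes from subsequence A (its 6th entry): 1331.

20, 1331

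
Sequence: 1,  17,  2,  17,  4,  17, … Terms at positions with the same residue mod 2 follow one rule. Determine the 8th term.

Split by position mod 2 into 2 tracks.
Track A is 1, 2, 4, which is powers 2^0, 2^1, 2^2, ….
Track B is 17, 17, 17, which is the constant sequence 17.
The 8th slot belongs to track B; its 4th term is 17.

17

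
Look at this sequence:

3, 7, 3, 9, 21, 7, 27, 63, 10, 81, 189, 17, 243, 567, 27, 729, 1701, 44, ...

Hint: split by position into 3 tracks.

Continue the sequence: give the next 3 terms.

2187, 5103, 71

Split by position mod 3: positions 1, 4, 7, … form one track, and each other residue class forms its own.
Track A: 3, 9, 27, 81, 243, 729 (powers 3^1, 3^2, 3^3, …).
Track B: 7, 21, 63, 189, 567, 1701 (geometric with ratio 3).
Track C: 3, 7, 10, 17, 27, 44 (each term equals the sum of the previous two).
Position 19 → track A, term 7 = 2187.
Position 20 → track B, term 7 = 5103.
The 21st slot belongs to track C; its 7th term is 71.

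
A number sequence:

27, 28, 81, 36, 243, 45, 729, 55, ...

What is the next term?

2187

The terms cycle through 2 interleaved subsequences.
Track A: 27, 81, 243, 729 (successive powers of 3).
Track B: 28, 36, 45, 55 (triangular numbers starting at T_7).
The 9th slot belongs to track A; its 5th term is 2187.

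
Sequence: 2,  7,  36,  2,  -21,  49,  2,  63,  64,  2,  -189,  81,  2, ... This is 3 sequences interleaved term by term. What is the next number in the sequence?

567

The terms cycle through 3 interleaved subsequences.
Track A = 2, 2, 2, 2, 2: always 2.
Track B = 7, -21, 63, -189: multiplying by -3 each time.
Track C = 36, 49, 64, 81: perfect squares starting at 6².
The 14th slot belongs to track B; its 5th term is 567.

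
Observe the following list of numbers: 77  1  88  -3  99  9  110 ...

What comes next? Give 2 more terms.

-27, 121

Taking every 2nd term gives 2 separate tracks.
Subsequence A = 77, 88, 99, 110: adding 11 each time.
Subsequence B = 1, -3, 9: geometric, ×-3 each step.
Term 8 comes from subsequence B (its 4th entry): -27.
The 9th slot belongs to subsequence A; its 5th term is 121.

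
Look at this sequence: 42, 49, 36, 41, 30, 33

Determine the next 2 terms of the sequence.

24, 25

Split by position mod 2 into 2 tracks.
Subsequence A is 42, 36, 30, which is subtracting 6 each time.
Subsequence B is 49, 41, 33, which is subtracting 8 each time.
Term 7 comes from subsequence A (its 4th entry): 24.
Position 8 falls in subsequence B as its term 4, giving 25.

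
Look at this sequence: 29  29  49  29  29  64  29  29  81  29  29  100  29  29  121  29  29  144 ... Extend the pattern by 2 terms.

Reading positions in blocks of 3 reveals the pattern AAB — 2 tracks woven together.
Track A: 29, 29, 29, 29, 29, 29, 29, 29, 29, 29, 29, 29 — the constant sequence 29.
Track B: 49, 64, 81, 100, 121, 144 — consecutive squares n² from n = 7.
Term 19 comes from track A (its 13th entry): 29.
The 20th slot belongs to track A; its 14th term is 29.

29, 29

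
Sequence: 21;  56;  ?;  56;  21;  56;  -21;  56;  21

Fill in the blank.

Odd-indexed and even-indexed terms follow separate rules.
Track A: 21, ?, 21, -21, 21 (the oscillation 21·(−1)^(n+1)).
Track B: 56, 56, 56, 56 (always 56).
Filling track A at index 2 by its rule yields -21.

-21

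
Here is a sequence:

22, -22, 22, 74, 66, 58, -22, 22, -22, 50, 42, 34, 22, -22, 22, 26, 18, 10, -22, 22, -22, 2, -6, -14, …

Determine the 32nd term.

22

Reading positions in blocks of 6 reveals the pattern AAABBB — 2 tracks woven together.
Track A = 22, -22, 22, -22, 22, -22, 22, -22, 22, -22, 22, -22: alternating ±22.
Track B = 74, 66, 58, 50, 42, 34, 26, 18, 10, 2, -6, -14: arithmetic with common difference −8.
Position 32 falls in track A as its term 17, giving 22.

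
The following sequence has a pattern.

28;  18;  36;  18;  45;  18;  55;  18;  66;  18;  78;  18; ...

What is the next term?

91

Split by position mod 2 into 2 tracks.
Track A: 28, 36, 45, 55, 66, 78 — the triangular numbers T_7, T_8, ….
Track B: 18, 18, 18, 18, 18, 18 — always 18.
Position 13 falls in track A as its term 7, giving 91.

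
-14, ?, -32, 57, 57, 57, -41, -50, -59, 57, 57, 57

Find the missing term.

Reading positions in blocks of 6 reveals the pattern AAABBB — 2 tracks woven together.
Track A is -14, ?, -32, -41, -50, -59, which is subtracting 9 each time.
Track B is 57, 57, 57, 57, 57, 57, which is the constant sequence 57.
So the missing entry in track A is -23.

-23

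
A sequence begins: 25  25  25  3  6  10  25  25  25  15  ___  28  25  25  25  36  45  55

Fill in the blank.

21

The slot pattern repeats as AAABBB (period 6), so there are 2 interleaved tracks.
Track A: 25, 25, 25, 25, 25, 25, 25, 25, 25 — constant 25.
Track B: 3, 6, 10, 15, ?, 28, 36, 45, 55 — triangular numbers starting at T_2.
So the missing entry in track B is 21.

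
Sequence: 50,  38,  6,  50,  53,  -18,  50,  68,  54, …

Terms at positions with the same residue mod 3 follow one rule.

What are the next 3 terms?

The terms cycle through 3 interleaved subsequences.
Subsequence A: 50, 50, 50 (constant 50).
Subsequence B: 38, 53, 68 (adding 15 each time).
Subsequence C: 6, -18, 54 (geometric with ratio -3).
Position 10 → subsequence A, term 4 = 50.
Position 11 → subsequence B, term 4 = 83.
The 12th slot belongs to subsequence C; its 4th term is -162.

50, 83, -162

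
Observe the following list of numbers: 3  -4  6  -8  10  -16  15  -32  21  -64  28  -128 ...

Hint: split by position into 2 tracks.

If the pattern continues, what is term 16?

-512

The terms cycle through 2 interleaved subsequences.
Track A: 3, 6, 10, 15, 21, 28 (the triangular numbers T_2, T_3, …).
Track B: -4, -8, -16, -32, -64, -128 (multiplying by 2 each time).
The 16th slot belongs to track B; its 8th term is -512.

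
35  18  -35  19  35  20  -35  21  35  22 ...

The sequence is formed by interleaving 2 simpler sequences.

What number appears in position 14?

Positions 1, 3, 5, … form one subsequence and positions 2, 4, 6, … form another.
Stream A is 35, -35, 35, -35, 35, which is oscillating between 35 and -35.
Stream B is 18, 19, 20, 21, 22, which is arithmetic, step +1.
Position 14 → stream B, term 7 = 24.

24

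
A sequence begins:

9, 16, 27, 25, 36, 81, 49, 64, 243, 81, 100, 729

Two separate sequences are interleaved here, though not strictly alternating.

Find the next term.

Positions follow the repeating pattern AAB; grouping by letter gives 2 tracks.
Track A is 9, 16, 25, 36, 49, 64, 81, 100, which is consecutive squares n² from n = 3.
Track B is 27, 81, 243, 729, which is powers 3^3, 3^4, 3^5, ….
Term 13 comes from track A (its 9th entry): 121.

121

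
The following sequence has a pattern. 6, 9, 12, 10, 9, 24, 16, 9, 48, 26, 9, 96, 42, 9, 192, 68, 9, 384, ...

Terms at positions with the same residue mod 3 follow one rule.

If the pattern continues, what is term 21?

Taking every 3rd term gives 3 separate tracks.
Track A: 6, 10, 16, 26, 42, 68. Each term equals the sum of the previous two.
Track B: 9, 9, 9, 9, 9, 9. The constant sequence 9.
Track C: 12, 24, 48, 96, 192, 384. Multiplying by 2 each time.
Term 21 comes from track C (its 7th entry): 768.

768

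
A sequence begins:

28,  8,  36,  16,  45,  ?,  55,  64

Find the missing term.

The terms cycle through 2 interleaved subsequences.
Track A is 28, 36, 45, 55, which is triangular numbers n(n+1)/2 for n = 7, 8, ….
Track B is 8, 16, ?, 64, which is powers of 2.
Filling track B at index 3 by its rule yields 32.

32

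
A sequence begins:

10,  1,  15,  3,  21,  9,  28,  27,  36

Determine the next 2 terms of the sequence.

81, 45

The terms cycle through 2 interleaved subsequences.
Track A = 10, 15, 21, 28, 36: triangular numbers n(n+1)/2 for n = 4, 5, ….
Track B = 1, 3, 9, 27: successive powers of 3.
Position 10 falls in track B as its term 5, giving 81.
Position 11 falls in track A as its term 6, giving 45.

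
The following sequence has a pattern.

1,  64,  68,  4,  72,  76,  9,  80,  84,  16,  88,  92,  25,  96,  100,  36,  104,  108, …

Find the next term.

The slot pattern repeats as ABB (period 3), so there are 2 interleaved tracks.
Subsequence A is 1, 4, 9, 16, 25, 36, which is consecutive squares n² from n = 1.
Subsequence B is 64, 68, 72, 76, 80, 84, 88, 92, 96, 100, 104, 108, which is arithmetic, step +4.
Term 19 comes from subsequence A (its 7th entry): 49.

49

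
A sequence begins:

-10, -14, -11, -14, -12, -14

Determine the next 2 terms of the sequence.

-13, -14

Odd-indexed and even-indexed terms follow separate rules.
Stream A: -10, -11, -12. Linear: a_n = -9 − n.
Stream B: -14, -14, -14. The constant sequence -14.
Term 7 comes from stream A (its 4th entry): -13.
Term 8 comes from stream B (its 4th entry): -14.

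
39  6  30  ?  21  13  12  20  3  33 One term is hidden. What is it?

Positions 1, 3, 5, … form one subsequence and positions 2, 4, 6, … form another.
Track A is 39, 30, 21, 12, 3, which is arithmetic with common difference −9.
Track B is 6, ?, 13, 20, 33, which is Fibonacci-style (each term is the sum of the two before it).
Track B's pattern makes the blank 7.

7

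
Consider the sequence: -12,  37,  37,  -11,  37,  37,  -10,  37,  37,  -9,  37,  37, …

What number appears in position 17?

Positions follow the repeating pattern ABB; grouping by letter gives 2 tracks.
Stream A = -12, -11, -10, -9: adding 1 each time.
Stream B = 37, 37, 37, 37, 37, 37, 37, 37: always 37.
Position 17 falls in stream B as its term 11, giving 37.

37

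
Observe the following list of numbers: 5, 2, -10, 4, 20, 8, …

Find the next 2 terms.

The terms cycle through 2 interleaved subsequences.
Track A: 5, -10, 20. Geometric with ratio -2.
Track B: 2, 4, 8. Powers 2^1, 2^2, 2^3, ….
Position 7 → track A, term 4 = -40.
Position 8 → track B, term 4 = 16.

-40, 16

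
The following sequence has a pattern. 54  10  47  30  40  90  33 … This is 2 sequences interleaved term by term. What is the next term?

The terms cycle through 2 interleaved subsequences.
Track A: 54, 47, 40, 33 — linear: a_n = 61 − 7·n.
Track B: 10, 30, 90 — geometric, ×3 each step.
Position 8 → track B, term 4 = 270.

270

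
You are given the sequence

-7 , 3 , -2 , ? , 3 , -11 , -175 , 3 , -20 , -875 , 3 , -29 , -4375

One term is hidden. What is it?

-35

Split by position mod 3 into 3 tracks.
Stream A: -7, ?, -175, -875, -4375 (geometric, ×5 each step).
Stream B: 3, 3, 3, 3 (constant 3).
Stream C: -2, -11, -20, -29 (arithmetic with common difference −9).
Filling stream A at index 2 by its rule yields -35.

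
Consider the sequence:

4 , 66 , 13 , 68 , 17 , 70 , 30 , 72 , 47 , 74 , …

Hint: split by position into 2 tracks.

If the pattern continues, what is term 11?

Positions 1, 3, 5, … form one subsequence and positions 2, 4, 6, … form another.
Track A: 4, 13, 17, 30, 47 (Fibonacci-style (each term is the sum of the two before it)).
Track B: 66, 68, 70, 72, 74 (adding 2 each time).
Position 11 → track A, term 6 = 77.

77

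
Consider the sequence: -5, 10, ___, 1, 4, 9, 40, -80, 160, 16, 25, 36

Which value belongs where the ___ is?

Reading positions in blocks of 6 reveals the pattern AAABBB — 2 tracks woven together.
Subsequence A: -5, 10, ?, 40, -80, 160. Multiplying by -2 each time.
Subsequence B: 1, 4, 9, 16, 25, 36. Perfect squares starting at 1².
The gap is subsequence A's term 3; the rule gives -20.

-20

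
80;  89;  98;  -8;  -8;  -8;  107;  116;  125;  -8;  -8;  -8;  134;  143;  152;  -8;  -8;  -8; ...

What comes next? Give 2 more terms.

Positions follow the repeating pattern AAABBB; grouping by letter gives 2 tracks.
Track A = 80, 89, 98, 107, 116, 125, 134, 143, 152: linear: a_n = 71 + 9·n.
Track B = -8, -8, -8, -8, -8, -8, -8, -8, -8: always -8.
Term 19 comes from track A (its 10th entry): 161.
Position 20 falls in track A as its term 11, giving 170.

161, 170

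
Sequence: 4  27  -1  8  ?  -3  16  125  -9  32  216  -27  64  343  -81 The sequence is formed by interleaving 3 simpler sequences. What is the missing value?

Split by position mod 3 into 3 tracks.
Track A: 4, 8, 16, 32, 64. Powers 2^2, 2^3, 2^4, ….
Track B: 27, ?, 125, 216, 343. Perfect cubes starting at 3³.
Track C: -1, -3, -9, -27, -81. Geometric with ratio 3.
So the missing entry in track B is 64.

64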